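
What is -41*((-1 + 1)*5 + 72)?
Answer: -2952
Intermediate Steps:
-41*((-1 + 1)*5 + 72) = -41*(0*5 + 72) = -41*(0 + 72) = -41*72 = -2952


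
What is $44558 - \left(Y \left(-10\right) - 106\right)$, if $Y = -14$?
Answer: $44524$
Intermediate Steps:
$44558 - \left(Y \left(-10\right) - 106\right) = 44558 - \left(\left(-14\right) \left(-10\right) - 106\right) = 44558 - \left(140 - 106\right) = 44558 - 34 = 44524$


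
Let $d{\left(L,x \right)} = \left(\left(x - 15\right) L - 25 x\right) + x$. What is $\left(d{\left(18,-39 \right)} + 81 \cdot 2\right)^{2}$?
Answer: $15876$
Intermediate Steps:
$d{\left(L,x \right)} = - 24 x + L \left(-15 + x\right)$ ($d{\left(L,x \right)} = \left(\left(x - 15\right) L - 25 x\right) + x = \left(\left(-15 + x\right) L - 25 x\right) + x = \left(L \left(-15 + x\right) - 25 x\right) + x = \left(- 25 x + L \left(-15 + x\right)\right) + x = - 24 x + L \left(-15 + x\right)$)
$\left(d{\left(18,-39 \right)} + 81 \cdot 2\right)^{2} = \left(\left(\left(-24\right) \left(-39\right) - 270 + 18 \left(-39\right)\right) + 81 \cdot 2\right)^{2} = \left(\left(936 - 270 - 702\right) + 162\right)^{2} = \left(-36 + 162\right)^{2} = 126^{2} = 15876$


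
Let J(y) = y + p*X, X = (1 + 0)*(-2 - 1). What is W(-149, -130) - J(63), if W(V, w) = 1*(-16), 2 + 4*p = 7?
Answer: -301/4 ≈ -75.250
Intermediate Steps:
p = 5/4 (p = -½ + (¼)*7 = -½ + 7/4 = 5/4 ≈ 1.2500)
W(V, w) = -16
X = -3 (X = 1*(-3) = -3)
J(y) = -15/4 + y (J(y) = y + (5/4)*(-3) = y - 15/4 = -15/4 + y)
W(-149, -130) - J(63) = -16 - (-15/4 + 63) = -16 - 1*237/4 = -16 - 237/4 = -301/4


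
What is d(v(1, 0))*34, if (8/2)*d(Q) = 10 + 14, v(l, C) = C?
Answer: 204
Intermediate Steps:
d(Q) = 6 (d(Q) = (10 + 14)/4 = (¼)*24 = 6)
d(v(1, 0))*34 = 6*34 = 204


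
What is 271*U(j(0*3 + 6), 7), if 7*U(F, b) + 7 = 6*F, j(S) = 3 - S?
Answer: -6775/7 ≈ -967.86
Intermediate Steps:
U(F, b) = -1 + 6*F/7 (U(F, b) = -1 + (6*F)/7 = -1 + 6*F/7)
271*U(j(0*3 + 6), 7) = 271*(-1 + 6*(3 - (0*3 + 6))/7) = 271*(-1 + 6*(3 - (0 + 6))/7) = 271*(-1 + 6*(3 - 1*6)/7) = 271*(-1 + 6*(3 - 6)/7) = 271*(-1 + (6/7)*(-3)) = 271*(-1 - 18/7) = 271*(-25/7) = -6775/7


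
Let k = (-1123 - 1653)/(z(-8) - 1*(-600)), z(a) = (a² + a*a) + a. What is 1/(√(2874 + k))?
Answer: 3*√2583130/258313 ≈ 0.018666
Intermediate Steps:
z(a) = a + 2*a² (z(a) = (a² + a²) + a = 2*a² + a = a + 2*a²)
k = -347/90 (k = (-1123 - 1653)/(-8*(1 + 2*(-8)) - 1*(-600)) = -2776/(-8*(1 - 16) + 600) = -2776/(-8*(-15) + 600) = -2776/(120 + 600) = -2776/720 = -2776*1/720 = -347/90 ≈ -3.8556)
1/(√(2874 + k)) = 1/(√(2874 - 347/90)) = 1/(√(258313/90)) = 1/(√2583130/30) = 3*√2583130/258313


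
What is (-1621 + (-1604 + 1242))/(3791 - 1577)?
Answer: -661/738 ≈ -0.89566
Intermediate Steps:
(-1621 + (-1604 + 1242))/(3791 - 1577) = (-1621 - 362)/2214 = -1983*1/2214 = -661/738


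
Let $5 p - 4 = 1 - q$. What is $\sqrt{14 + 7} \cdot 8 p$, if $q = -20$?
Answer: $40 \sqrt{21} \approx 183.3$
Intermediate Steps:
$p = 5$ ($p = \frac{4}{5} + \frac{1 - -20}{5} = \frac{4}{5} + \frac{1 + 20}{5} = \frac{4}{5} + \frac{1}{5} \cdot 21 = \frac{4}{5} + \frac{21}{5} = 5$)
$\sqrt{14 + 7} \cdot 8 p = \sqrt{14 + 7} \cdot 8 \cdot 5 = \sqrt{21} \cdot 8 \cdot 5 = 8 \sqrt{21} \cdot 5 = 40 \sqrt{21}$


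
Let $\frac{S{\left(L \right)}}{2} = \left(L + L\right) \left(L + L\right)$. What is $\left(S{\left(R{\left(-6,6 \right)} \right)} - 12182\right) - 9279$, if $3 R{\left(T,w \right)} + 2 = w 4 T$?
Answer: $- \frac{22621}{9} \approx -2513.4$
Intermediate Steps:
$R{\left(T,w \right)} = - \frac{2}{3} + \frac{4 T w}{3}$ ($R{\left(T,w \right)} = - \frac{2}{3} + \frac{w 4 T}{3} = - \frac{2}{3} + \frac{4 w T}{3} = - \frac{2}{3} + \frac{4 T w}{3}$)
$S{\left(L \right)} = 8 L^{2}$ ($S{\left(L \right)} = 2 \left(L + L\right) \left(L + L\right) = 2 \cdot 2 L 2 L = 2 \cdot 4 L^{2} = 8 L^{2}$)
$\left(S{\left(R{\left(-6,6 \right)} \right)} - 12182\right) - 9279 = \left(8 \left(- \frac{2}{3} + \frac{4}{3} \left(-6\right) 6\right)^{2} - 12182\right) - 9279 = \left(8 \left(- \frac{2}{3} - 48\right)^{2} - 12182\right) - 9279 = \left(8 \left(- \frac{146}{3}\right)^{2} - 12182\right) - 9279 = \left(8 \cdot \frac{21316}{9} - 12182\right) - 9279 = \left(\frac{170528}{9} - 12182\right) - 9279 = \frac{60890}{9} - 9279 = - \frac{22621}{9}$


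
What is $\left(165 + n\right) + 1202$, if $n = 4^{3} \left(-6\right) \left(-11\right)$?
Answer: $5591$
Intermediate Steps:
$n = 4224$ ($n = 64 \left(-6\right) \left(-11\right) = \left(-384\right) \left(-11\right) = 4224$)
$\left(165 + n\right) + 1202 = \left(165 + 4224\right) + 1202 = 4389 + 1202 = 5591$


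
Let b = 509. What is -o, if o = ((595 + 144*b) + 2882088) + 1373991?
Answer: -4329970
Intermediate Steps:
o = 4329970 (o = ((595 + 144*509) + 2882088) + 1373991 = ((595 + 73296) + 2882088) + 1373991 = (73891 + 2882088) + 1373991 = 2955979 + 1373991 = 4329970)
-o = -1*4329970 = -4329970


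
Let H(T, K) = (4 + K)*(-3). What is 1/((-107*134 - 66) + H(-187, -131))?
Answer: -1/14023 ≈ -7.1311e-5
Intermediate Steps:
H(T, K) = -12 - 3*K
1/((-107*134 - 66) + H(-187, -131)) = 1/((-107*134 - 66) + (-12 - 3*(-131))) = 1/((-14338 - 66) + (-12 + 393)) = 1/(-14404 + 381) = 1/(-14023) = -1/14023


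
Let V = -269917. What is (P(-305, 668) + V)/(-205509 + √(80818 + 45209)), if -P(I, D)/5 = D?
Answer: 18718924271/14077941018 + 273257*√14003/14077941018 ≈ 1.3320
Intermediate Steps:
P(I, D) = -5*D
(P(-305, 668) + V)/(-205509 + √(80818 + 45209)) = (-5*668 - 269917)/(-205509 + √(80818 + 45209)) = (-3340 - 269917)/(-205509 + √126027) = -273257/(-205509 + 3*√14003)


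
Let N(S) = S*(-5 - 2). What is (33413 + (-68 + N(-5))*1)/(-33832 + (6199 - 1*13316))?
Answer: -33380/40949 ≈ -0.81516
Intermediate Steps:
N(S) = -7*S (N(S) = S*(-7) = -7*S)
(33413 + (-68 + N(-5))*1)/(-33832 + (6199 - 1*13316)) = (33413 + (-68 - 7*(-5))*1)/(-33832 + (6199 - 1*13316)) = (33413 + (-68 + 35)*1)/(-33832 + (6199 - 13316)) = (33413 - 33*1)/(-33832 - 7117) = (33413 - 33)/(-40949) = 33380*(-1/40949) = -33380/40949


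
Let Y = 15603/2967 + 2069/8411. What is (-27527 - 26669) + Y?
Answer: -450782496032/8318479 ≈ -54191.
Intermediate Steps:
Y = 45791852/8318479 (Y = 15603*(1/2967) + 2069*(1/8411) = 5201/989 + 2069/8411 = 45791852/8318479 ≈ 5.5048)
(-27527 - 26669) + Y = (-27527 - 26669) + 45791852/8318479 = -54196 + 45791852/8318479 = -450782496032/8318479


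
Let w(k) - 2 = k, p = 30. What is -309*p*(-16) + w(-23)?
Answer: 148299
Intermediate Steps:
w(k) = 2 + k
-309*p*(-16) + w(-23) = -9270*(-16) + (2 - 23) = -309*(-480) - 21 = 148320 - 21 = 148299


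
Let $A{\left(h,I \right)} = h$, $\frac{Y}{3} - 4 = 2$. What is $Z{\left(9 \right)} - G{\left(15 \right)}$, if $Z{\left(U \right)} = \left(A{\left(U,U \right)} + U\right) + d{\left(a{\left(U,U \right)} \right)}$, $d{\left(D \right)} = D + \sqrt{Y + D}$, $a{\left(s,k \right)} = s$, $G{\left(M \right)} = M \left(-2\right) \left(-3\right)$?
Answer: $-63 + 3 \sqrt{3} \approx -57.804$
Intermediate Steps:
$Y = 18$ ($Y = 12 + 3 \cdot 2 = 12 + 6 = 18$)
$G{\left(M \right)} = 6 M$ ($G{\left(M \right)} = - 2 M \left(-3\right) = 6 M$)
$d{\left(D \right)} = D + \sqrt{18 + D}$
$Z{\left(U \right)} = \sqrt{18 + U} + 3 U$ ($Z{\left(U \right)} = \left(U + U\right) + \left(U + \sqrt{18 + U}\right) = 2 U + \left(U + \sqrt{18 + U}\right) = \sqrt{18 + U} + 3 U$)
$Z{\left(9 \right)} - G{\left(15 \right)} = \left(\sqrt{18 + 9} + 3 \cdot 9\right) - 6 \cdot 15 = \left(\sqrt{27} + 27\right) - 90 = \left(3 \sqrt{3} + 27\right) - 90 = \left(27 + 3 \sqrt{3}\right) - 90 = -63 + 3 \sqrt{3}$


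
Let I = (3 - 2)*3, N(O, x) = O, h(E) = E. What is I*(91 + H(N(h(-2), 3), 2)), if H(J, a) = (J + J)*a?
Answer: 249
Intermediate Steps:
H(J, a) = 2*J*a (H(J, a) = (2*J)*a = 2*J*a)
I = 3 (I = 1*3 = 3)
I*(91 + H(N(h(-2), 3), 2)) = 3*(91 + 2*(-2)*2) = 3*(91 - 8) = 3*83 = 249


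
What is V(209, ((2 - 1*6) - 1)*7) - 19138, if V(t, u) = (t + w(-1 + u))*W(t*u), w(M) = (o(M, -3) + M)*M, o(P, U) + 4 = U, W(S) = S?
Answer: -12871593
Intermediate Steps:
o(P, U) = -4 + U
w(M) = M*(-7 + M) (w(M) = ((-4 - 3) + M)*M = (-7 + M)*M = M*(-7 + M))
V(t, u) = t*u*(t + (-1 + u)*(-8 + u)) (V(t, u) = (t + (-1 + u)*(-7 + (-1 + u)))*(t*u) = (t + (-1 + u)*(-8 + u))*(t*u) = t*u*(t + (-1 + u)*(-8 + u)))
V(209, ((2 - 1*6) - 1)*7) - 19138 = 209*(((2 - 1*6) - 1)*7)*(209 - (-1 + ((2 - 1*6) - 1)*7)*(8 - ((2 - 1*6) - 1)*7)) - 19138 = 209*(((2 - 6) - 1)*7)*(209 - (-1 + ((2 - 6) - 1)*7)*(8 - ((2 - 6) - 1)*7)) - 19138 = 209*((-4 - 1)*7)*(209 - (-1 + (-4 - 1)*7)*(8 - (-4 - 1)*7)) - 19138 = 209*(-5*7)*(209 - (-1 - 5*7)*(8 - (-5)*7)) - 19138 = 209*(-35)*(209 - (-1 - 35)*(8 - 1*(-35))) - 19138 = 209*(-35)*(209 - 1*(-36)*(8 + 35)) - 19138 = 209*(-35)*(209 - 1*(-36)*43) - 19138 = 209*(-35)*(209 + 1548) - 19138 = 209*(-35)*1757 - 19138 = -12852455 - 19138 = -12871593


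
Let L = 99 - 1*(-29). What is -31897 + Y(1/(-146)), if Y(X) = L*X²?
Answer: -169979081/5329 ≈ -31897.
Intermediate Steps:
L = 128 (L = 99 + 29 = 128)
Y(X) = 128*X²
-31897 + Y(1/(-146)) = -31897 + 128*(1/(-146))² = -31897 + 128*(-1/146)² = -31897 + 128*(1/21316) = -31897 + 32/5329 = -169979081/5329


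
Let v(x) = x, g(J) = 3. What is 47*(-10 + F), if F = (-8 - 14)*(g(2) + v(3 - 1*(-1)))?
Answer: -7708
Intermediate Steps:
F = -154 (F = (-8 - 14)*(3 + (3 - 1*(-1))) = -22*(3 + (3 + 1)) = -22*(3 + 4) = -22*7 = -154)
47*(-10 + F) = 47*(-10 - 154) = 47*(-164) = -7708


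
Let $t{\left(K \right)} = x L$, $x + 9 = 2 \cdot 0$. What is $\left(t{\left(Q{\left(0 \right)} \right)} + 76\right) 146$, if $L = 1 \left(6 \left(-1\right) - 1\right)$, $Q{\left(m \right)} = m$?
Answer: $20294$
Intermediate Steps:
$L = -7$ ($L = 1 \left(-6 - 1\right) = 1 \left(-7\right) = -7$)
$x = -9$ ($x = -9 + 2 \cdot 0 = -9 + 0 = -9$)
$t{\left(K \right)} = 63$ ($t{\left(K \right)} = \left(-9\right) \left(-7\right) = 63$)
$\left(t{\left(Q{\left(0 \right)} \right)} + 76\right) 146 = \left(63 + 76\right) 146 = 139 \cdot 146 = 20294$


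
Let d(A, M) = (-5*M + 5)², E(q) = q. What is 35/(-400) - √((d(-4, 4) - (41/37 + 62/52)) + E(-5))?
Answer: -7/80 - √201468774/962 ≈ -14.842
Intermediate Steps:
d(A, M) = (5 - 5*M)²
35/(-400) - √((d(-4, 4) - (41/37 + 62/52)) + E(-5)) = 35/(-400) - √((25*(-1 + 4)² - (41/37 + 62/52)) - 5) = 35*(-1/400) - √((25*3² - (41*(1/37) + 62*(1/52))) - 5) = -7/80 - √((25*9 - (41/37 + 31/26)) - 5) = -7/80 - √((225 - 1*2213/962) - 5) = -7/80 - √((225 - 2213/962) - 5) = -7/80 - √(214237/962 - 5) = -7/80 - √(209427/962) = -7/80 - √201468774/962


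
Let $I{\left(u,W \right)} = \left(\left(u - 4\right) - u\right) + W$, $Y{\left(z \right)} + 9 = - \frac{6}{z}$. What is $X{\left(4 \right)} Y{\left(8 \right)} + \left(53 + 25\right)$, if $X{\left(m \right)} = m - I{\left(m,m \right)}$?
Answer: $39$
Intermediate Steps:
$Y{\left(z \right)} = -9 - \frac{6}{z}$
$I{\left(u,W \right)} = -4 + W$ ($I{\left(u,W \right)} = \left(\left(-4 + u\right) - u\right) + W = -4 + W$)
$X{\left(m \right)} = 4$ ($X{\left(m \right)} = m - \left(-4 + m\right) = 4$)
$X{\left(4 \right)} Y{\left(8 \right)} + \left(53 + 25\right) = 4 \left(-9 - \frac{6}{8}\right) + \left(53 + 25\right) = 4 \left(-9 - \frac{3}{4}\right) + 78 = 4 \left(- \frac{39}{4}\right) + 78 = -39 + 78 = 39$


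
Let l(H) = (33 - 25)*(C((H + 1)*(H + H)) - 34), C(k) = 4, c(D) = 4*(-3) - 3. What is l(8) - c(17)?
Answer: -225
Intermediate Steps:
c(D) = -15 (c(D) = -12 - 3 = -15)
l(H) = -240 (l(H) = (33 - 25)*(4 - 34) = 8*(-30) = -240)
l(8) - c(17) = -240 - 1*(-15) = -240 + 15 = -225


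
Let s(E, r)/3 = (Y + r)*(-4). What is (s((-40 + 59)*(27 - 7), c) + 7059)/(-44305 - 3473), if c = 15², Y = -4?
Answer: -1469/15926 ≈ -0.092239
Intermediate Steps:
c = 225
s(E, r) = 48 - 12*r (s(E, r) = 3*((-4 + r)*(-4)) = 3*(16 - 4*r) = 48 - 12*r)
(s((-40 + 59)*(27 - 7), c) + 7059)/(-44305 - 3473) = ((48 - 12*225) + 7059)/(-44305 - 3473) = ((48 - 2700) + 7059)/(-47778) = (-2652 + 7059)*(-1/47778) = 4407*(-1/47778) = -1469/15926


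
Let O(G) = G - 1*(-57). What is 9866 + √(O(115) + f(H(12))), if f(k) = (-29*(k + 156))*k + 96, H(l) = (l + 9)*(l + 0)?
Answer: 9866 + 2*I*√745349 ≈ 9866.0 + 1726.7*I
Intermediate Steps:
H(l) = l*(9 + l) (H(l) = (9 + l)*l = l*(9 + l))
f(k) = 96 + k*(-4524 - 29*k) (f(k) = (-29*(156 + k))*k + 96 = (-4524 - 29*k)*k + 96 = k*(-4524 - 29*k) + 96 = 96 + k*(-4524 - 29*k))
O(G) = 57 + G (O(G) = G + 57 = 57 + G)
9866 + √(O(115) + f(H(12))) = 9866 + √((57 + 115) + (96 - 54288*(9 + 12) - 29*144*(9 + 12)²)) = 9866 + √(172 + (96 - 54288*21 - 29*(12*21)²)) = 9866 + √(172 + (96 - 4524*252 - 29*252²)) = 9866 + √(172 + (96 - 1140048 - 29*63504)) = 9866 + √(172 + (96 - 1140048 - 1841616)) = 9866 + √(172 - 2981568) = 9866 + √(-2981396) = 9866 + 2*I*√745349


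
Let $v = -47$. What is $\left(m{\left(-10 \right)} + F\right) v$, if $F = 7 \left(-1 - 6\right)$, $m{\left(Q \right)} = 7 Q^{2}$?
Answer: $-30597$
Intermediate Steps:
$F = -49$ ($F = 7 \left(-7\right) = -49$)
$\left(m{\left(-10 \right)} + F\right) v = \left(7 \left(-10\right)^{2} - 49\right) \left(-47\right) = \left(7 \cdot 100 - 49\right) \left(-47\right) = \left(700 - 49\right) \left(-47\right) = 651 \left(-47\right) = -30597$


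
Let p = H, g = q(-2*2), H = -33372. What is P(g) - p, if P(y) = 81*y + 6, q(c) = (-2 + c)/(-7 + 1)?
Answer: 33459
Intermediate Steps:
q(c) = ⅓ - c/6 (q(c) = (-2 + c)/(-6) = (-2 + c)*(-⅙) = ⅓ - c/6)
g = 1 (g = ⅓ - (-1)*2/3 = ⅓ - ⅙*(-4) = ⅓ + ⅔ = 1)
p = -33372
P(y) = 6 + 81*y
P(g) - p = (6 + 81*1) - 1*(-33372) = (6 + 81) + 33372 = 87 + 33372 = 33459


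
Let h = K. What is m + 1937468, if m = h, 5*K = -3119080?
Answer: 1313652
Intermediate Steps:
K = -623816 (K = (⅕)*(-3119080) = -623816)
h = -623816
m = -623816
m + 1937468 = -623816 + 1937468 = 1313652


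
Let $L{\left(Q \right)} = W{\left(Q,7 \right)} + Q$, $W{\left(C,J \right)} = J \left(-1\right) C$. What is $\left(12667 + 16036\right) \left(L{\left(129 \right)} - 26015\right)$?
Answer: $-768924667$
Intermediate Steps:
$W{\left(C,J \right)} = - C J$ ($W{\left(C,J \right)} = - J C = - C J$)
$L{\left(Q \right)} = - 6 Q$ ($L{\left(Q \right)} = \left(-1\right) Q 7 + Q = - 7 Q + Q = - 6 Q$)
$\left(12667 + 16036\right) \left(L{\left(129 \right)} - 26015\right) = \left(12667 + 16036\right) \left(\left(-6\right) 129 - 26015\right) = 28703 \left(-774 - 26015\right) = 28703 \left(-26789\right) = -768924667$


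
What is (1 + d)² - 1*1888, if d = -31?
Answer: -988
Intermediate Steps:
(1 + d)² - 1*1888 = (1 - 31)² - 1*1888 = (-30)² - 1888 = 900 - 1888 = -988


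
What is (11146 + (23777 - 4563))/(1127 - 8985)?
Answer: -15180/3929 ≈ -3.8636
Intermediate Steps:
(11146 + (23777 - 4563))/(1127 - 8985) = (11146 + 19214)/(-7858) = 30360*(-1/7858) = -15180/3929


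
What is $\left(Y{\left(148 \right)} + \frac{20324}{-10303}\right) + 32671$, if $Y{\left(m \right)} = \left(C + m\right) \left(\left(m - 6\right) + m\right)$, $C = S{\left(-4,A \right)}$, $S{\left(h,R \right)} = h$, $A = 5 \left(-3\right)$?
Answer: $\frac{766842269}{10303} \approx 74429.0$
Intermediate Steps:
$A = -15$
$C = -4$
$Y{\left(m \right)} = \left(-6 + 2 m\right) \left(-4 + m\right)$ ($Y{\left(m \right)} = \left(-4 + m\right) \left(\left(m - 6\right) + m\right) = \left(-4 + m\right) \left(\left(-6 + m\right) + m\right) = \left(-4 + m\right) \left(-6 + 2 m\right) = \left(-6 + 2 m\right) \left(-4 + m\right)$)
$\left(Y{\left(148 \right)} + \frac{20324}{-10303}\right) + 32671 = \left(\left(24 - 2072 + 2 \cdot 148^{2}\right) + \frac{20324}{-10303}\right) + 32671 = \left(\left(24 - 2072 + 2 \cdot 21904\right) + 20324 \left(- \frac{1}{10303}\right)\right) + 32671 = \left(\left(24 - 2072 + 43808\right) - \frac{20324}{10303}\right) + 32671 = \left(41760 - \frac{20324}{10303}\right) + 32671 = \frac{430232956}{10303} + 32671 = \frac{766842269}{10303}$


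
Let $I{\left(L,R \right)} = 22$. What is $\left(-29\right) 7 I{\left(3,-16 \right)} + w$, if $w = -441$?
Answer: $-4907$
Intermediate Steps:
$\left(-29\right) 7 I{\left(3,-16 \right)} + w = \left(-29\right) 7 \cdot 22 - 441 = \left(-203\right) 22 - 441 = -4466 - 441 = -4907$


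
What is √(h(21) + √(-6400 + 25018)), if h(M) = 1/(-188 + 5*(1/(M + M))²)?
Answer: √(-584990028 + 109976467129*√18618)/331627 ≈ 11.681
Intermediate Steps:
h(M) = 1/(-188 + 5/(4*M²)) (h(M) = 1/(-188 + 5*(1/(2*M))²) = 1/(-188 + 5*(1/(4*M²))) = 1/(-188 + 5/(4*M²)))
√(h(21) + √(-6400 + 25018)) = √(-4*21²/(-5 + 752*21²) + √(-6400 + 25018)) = √(-4*441/(-5 + 752*441) + √18618) = √(-4*441/(-5 + 331632) + √18618) = √(-4*441/331627 + √18618) = √(-4*441*1/331627 + √18618) = √(-1764/331627 + √18618)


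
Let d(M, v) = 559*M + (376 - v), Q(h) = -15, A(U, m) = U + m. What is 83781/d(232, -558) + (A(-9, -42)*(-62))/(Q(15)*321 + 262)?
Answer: -31571871/594721966 ≈ -0.053087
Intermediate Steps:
d(M, v) = 376 - v + 559*M
83781/d(232, -558) + (A(-9, -42)*(-62))/(Q(15)*321 + 262) = 83781/(376 - 1*(-558) + 559*232) + ((-9 - 42)*(-62))/(-15*321 + 262) = 83781/(376 + 558 + 129688) + (-51*(-62))/(-4815 + 262) = 83781/130622 + 3162/(-4553) = 83781*(1/130622) + 3162*(-1/4553) = 83781/130622 - 3162/4553 = -31571871/594721966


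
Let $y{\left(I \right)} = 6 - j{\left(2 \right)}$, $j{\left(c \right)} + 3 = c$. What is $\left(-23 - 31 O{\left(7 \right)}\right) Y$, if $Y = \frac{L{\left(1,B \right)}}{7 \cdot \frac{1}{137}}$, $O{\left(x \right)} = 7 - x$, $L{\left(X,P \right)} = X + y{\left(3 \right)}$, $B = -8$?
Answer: $- \frac{25208}{7} \approx -3601.1$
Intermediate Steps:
$j{\left(c \right)} = -3 + c$
$y{\left(I \right)} = 7$ ($y{\left(I \right)} = 6 - \left(-3 + 2\right) = 6 - -1 = 6 + 1 = 7$)
$L{\left(X,P \right)} = 7 + X$ ($L{\left(X,P \right)} = X + 7 = 7 + X$)
$Y = \frac{1096}{7}$ ($Y = \frac{7 + 1}{7 \cdot \frac{1}{137}} = \frac{8}{7 \cdot \frac{1}{137}} = \frac{8}{\frac{7}{137}} = 8 \cdot \frac{137}{7} = \frac{1096}{7} \approx 156.57$)
$\left(-23 - 31 O{\left(7 \right)}\right) Y = \left(-23 - 31 \left(7 - 7\right)\right) \frac{1096}{7} = \left(-23 - 0\right) \frac{1096}{7} = \left(-23 + 0\right) \frac{1096}{7} = \left(-23\right) \frac{1096}{7} = - \frac{25208}{7}$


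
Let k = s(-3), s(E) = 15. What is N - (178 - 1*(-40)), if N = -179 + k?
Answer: -382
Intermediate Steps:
k = 15
N = -164 (N = -179 + 15 = -164)
N - (178 - 1*(-40)) = -164 - (178 - 1*(-40)) = -164 - (178 + 40) = -164 - 1*218 = -164 - 218 = -382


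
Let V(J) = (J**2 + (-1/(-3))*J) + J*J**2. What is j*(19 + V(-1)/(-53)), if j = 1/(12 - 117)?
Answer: -3022/16695 ≈ -0.18101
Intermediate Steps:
j = -1/105 (j = 1/(-105) = -1/105 ≈ -0.0095238)
V(J) = J**2 + J**3 + J/3 (V(J) = (J**2 + (-1*(-1/3))*J) + J**3 = (J**2 + J/3) + J**3 = J**2 + J**3 + J/3)
j*(19 + V(-1)/(-53)) = -(19 - (1/3 - 1 + (-1)**2)/(-53))/105 = -(19 - (1/3 - 1 + 1)*(-1/53))/105 = -(19 - 1*1/3*(-1/53))/105 = -(19 - 1/3*(-1/53))/105 = -(19 + 1/159)/105 = -1/105*3022/159 = -3022/16695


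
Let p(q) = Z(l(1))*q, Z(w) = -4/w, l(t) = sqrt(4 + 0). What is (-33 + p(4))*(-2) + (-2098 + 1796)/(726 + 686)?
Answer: 57741/706 ≈ 81.786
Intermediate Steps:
l(t) = 2 (l(t) = sqrt(4) = 2)
p(q) = -2*q (p(q) = (-4/2)*q = (-4*1/2)*q = -2*q)
(-33 + p(4))*(-2) + (-2098 + 1796)/(726 + 686) = (-33 - 2*4)*(-2) + (-2098 + 1796)/(726 + 686) = (-33 - 8)*(-2) - 302/1412 = -41*(-2) - 302*1/1412 = 82 - 151/706 = 57741/706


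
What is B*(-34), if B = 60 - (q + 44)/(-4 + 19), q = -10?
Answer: -29444/15 ≈ -1962.9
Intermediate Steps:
B = 866/15 (B = 60 - (-10 + 44)/(-4 + 19) = 60 - 34/15 = 866/15 ≈ 57.733)
B*(-34) = (866/15)*(-34) = -29444/15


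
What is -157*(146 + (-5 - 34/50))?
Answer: -550756/25 ≈ -22030.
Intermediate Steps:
-157*(146 + (-5 - 34/50)) = -157*(146 + (-5 - 34*1/50)) = -157*(146 + (-5 - 17/25)) = -157*(146 - 142/25) = -157*3508/25 = -550756/25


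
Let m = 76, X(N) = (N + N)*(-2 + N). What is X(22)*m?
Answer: 66880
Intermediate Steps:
X(N) = 2*N*(-2 + N) (X(N) = (2*N)*(-2 + N) = 2*N*(-2 + N))
X(22)*m = (2*22*(-2 + 22))*76 = (2*22*20)*76 = 880*76 = 66880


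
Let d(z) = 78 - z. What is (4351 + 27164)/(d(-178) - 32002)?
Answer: -955/962 ≈ -0.99272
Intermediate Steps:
(4351 + 27164)/(d(-178) - 32002) = (4351 + 27164)/((78 - 1*(-178)) - 32002) = 31515/((78 + 178) - 32002) = 31515/(256 - 32002) = 31515/(-31746) = 31515*(-1/31746) = -955/962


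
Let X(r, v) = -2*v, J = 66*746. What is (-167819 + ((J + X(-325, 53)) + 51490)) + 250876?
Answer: 183677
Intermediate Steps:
J = 49236
(-167819 + ((J + X(-325, 53)) + 51490)) + 250876 = (-167819 + ((49236 - 2*53) + 51490)) + 250876 = (-167819 + ((49236 - 106) + 51490)) + 250876 = (-167819 + (49130 + 51490)) + 250876 = (-167819 + 100620) + 250876 = -67199 + 250876 = 183677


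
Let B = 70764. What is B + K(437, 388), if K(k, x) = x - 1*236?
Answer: 70916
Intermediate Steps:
K(k, x) = -236 + x (K(k, x) = x - 236 = -236 + x)
B + K(437, 388) = 70764 + (-236 + 388) = 70764 + 152 = 70916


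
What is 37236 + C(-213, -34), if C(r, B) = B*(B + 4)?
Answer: 38256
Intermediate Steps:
C(r, B) = B*(4 + B)
37236 + C(-213, -34) = 37236 - 34*(4 - 34) = 37236 - 34*(-30) = 37236 + 1020 = 38256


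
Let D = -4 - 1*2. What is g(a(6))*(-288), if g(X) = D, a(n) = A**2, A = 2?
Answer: 1728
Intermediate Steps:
a(n) = 4 (a(n) = 2**2 = 4)
D = -6 (D = -4 - 2 = -6)
g(X) = -6
g(a(6))*(-288) = -6*(-288) = 1728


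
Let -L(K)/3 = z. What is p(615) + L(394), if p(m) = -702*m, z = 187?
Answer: -432291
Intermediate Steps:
L(K) = -561 (L(K) = -3*187 = -561)
p(615) + L(394) = -702*615 - 561 = -431730 - 561 = -432291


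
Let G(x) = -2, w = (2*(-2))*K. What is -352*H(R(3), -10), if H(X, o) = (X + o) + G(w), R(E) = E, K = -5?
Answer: 3168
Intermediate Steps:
w = 20 (w = (2*(-2))*(-5) = -4*(-5) = 20)
H(X, o) = -2 + X + o (H(X, o) = (X + o) - 2 = -2 + X + o)
-352*H(R(3), -10) = -352*(-2 + 3 - 10) = -352*(-9) = 3168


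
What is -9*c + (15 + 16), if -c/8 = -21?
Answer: -1481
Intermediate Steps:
c = 168 (c = -8*(-21) = 168)
-9*c + (15 + 16) = -9*168 + (15 + 16) = -1512 + 31 = -1481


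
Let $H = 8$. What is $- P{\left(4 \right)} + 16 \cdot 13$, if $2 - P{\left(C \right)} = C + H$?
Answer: $218$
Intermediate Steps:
$P{\left(C \right)} = -6 - C$ ($P{\left(C \right)} = 2 - \left(C + 8\right) = 2 - \left(8 + C\right) = -6 - C$)
$- P{\left(4 \right)} + 16 \cdot 13 = - (-6 - 4) + 16 \cdot 13 = - (-6 - 4) + 208 = \left(-1\right) \left(-10\right) + 208 = 10 + 208 = 218$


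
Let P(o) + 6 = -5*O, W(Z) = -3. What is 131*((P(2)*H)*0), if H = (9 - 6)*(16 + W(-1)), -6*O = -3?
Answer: 0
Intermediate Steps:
O = 1/2 (O = -1/6*(-3) = 1/2 ≈ 0.50000)
P(o) = -17/2 (P(o) = -6 - 5*1/2 = -6 - 5/2 = -17/2)
H = 39 (H = (9 - 6)*(16 - 3) = 3*13 = 39)
131*((P(2)*H)*0) = 131*(-17/2*39*0) = 131*(-663/2*0) = 131*0 = 0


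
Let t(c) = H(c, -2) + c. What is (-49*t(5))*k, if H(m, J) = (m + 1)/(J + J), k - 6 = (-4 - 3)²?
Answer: -18865/2 ≈ -9432.5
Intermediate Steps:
k = 55 (k = 6 + (-4 - 3)² = 6 + (-7)² = 6 + 49 = 55)
H(m, J) = (1 + m)/(2*J) (H(m, J) = (1 + m)/((2*J)) = (1 + m)*(1/(2*J)) = (1 + m)/(2*J))
t(c) = -¼ + 3*c/4 (t(c) = (½)*(1 + c)/(-2) + c = (½)*(-½)*(1 + c) + c = (-¼ - c/4) + c = -¼ + 3*c/4)
(-49*t(5))*k = -49*(-¼ + (¾)*5)*55 = -49*(-¼ + 15/4)*55 = -49*7/2*55 = -343/2*55 = -18865/2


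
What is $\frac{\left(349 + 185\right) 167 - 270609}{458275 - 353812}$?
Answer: $- \frac{20159}{11607} \approx -1.7368$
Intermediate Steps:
$\frac{\left(349 + 185\right) 167 - 270609}{458275 - 353812} = \frac{534 \cdot 167 - 270609}{104463} = \left(89178 - 270609\right) \frac{1}{104463} = \left(-181431\right) \frac{1}{104463} = - \frac{20159}{11607}$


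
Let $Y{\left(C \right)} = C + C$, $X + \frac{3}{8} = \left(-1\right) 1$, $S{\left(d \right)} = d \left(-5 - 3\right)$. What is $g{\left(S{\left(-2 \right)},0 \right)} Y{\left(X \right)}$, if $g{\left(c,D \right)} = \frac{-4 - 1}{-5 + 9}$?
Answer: $\frac{55}{16} \approx 3.4375$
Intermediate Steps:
$S{\left(d \right)} = - 8 d$ ($S{\left(d \right)} = d \left(-8\right) = - 8 d$)
$g{\left(c,D \right)} = - \frac{5}{4}$
$X = - \frac{11}{8}$ ($X = - \frac{3}{8} - 1 = - \frac{11}{8} \approx -1.375$)
$Y{\left(C \right)} = 2 C$
$g{\left(S{\left(-2 \right)},0 \right)} Y{\left(X \right)} = - \frac{5 \cdot 2 \left(- \frac{11}{8}\right)}{4} = \left(- \frac{5}{4}\right) \left(- \frac{11}{4}\right) = \frac{55}{16}$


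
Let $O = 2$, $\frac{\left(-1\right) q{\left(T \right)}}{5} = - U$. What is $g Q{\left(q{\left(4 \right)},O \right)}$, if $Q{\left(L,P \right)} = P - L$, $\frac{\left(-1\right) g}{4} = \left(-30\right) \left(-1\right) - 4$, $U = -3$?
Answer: $-1768$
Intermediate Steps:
$q{\left(T \right)} = -15$ ($q{\left(T \right)} = - 5 \left(\left(-1\right) \left(-3\right)\right) = \left(-5\right) 3 = -15$)
$g = -104$ ($g = - 4 \left(\left(-30\right) \left(-1\right) - 4\right) = - 4 \left(30 - 4\right) = \left(-4\right) 26 = -104$)
$g Q{\left(q{\left(4 \right)},O \right)} = - 104 \left(2 - -15\right) = - 104 \left(2 + 15\right) = \left(-104\right) 17 = -1768$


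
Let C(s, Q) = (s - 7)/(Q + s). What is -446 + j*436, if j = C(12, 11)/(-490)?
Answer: -502860/1127 ≈ -446.19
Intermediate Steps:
C(s, Q) = (-7 + s)/(Q + s)
j = -1/2254 (j = ((-7 + 12)/(11 + 12))/(-490) = (5/23)*(-1/490) = -1/2254 ≈ -0.00044366)
-446 + j*436 = -446 - 1/2254*436 = -446 - 218/1127 = -502860/1127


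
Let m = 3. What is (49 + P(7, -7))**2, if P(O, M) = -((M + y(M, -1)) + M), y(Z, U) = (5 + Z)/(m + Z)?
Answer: 15625/4 ≈ 3906.3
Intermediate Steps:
y(Z, U) = (5 + Z)/(3 + Z)
P(O, M) = -2*M - (5 + M)/(3 + M) (P(O, M) = -((M + (5 + M)/(3 + M)) + M) = -(2*M + (5 + M)/(3 + M)) = -2*M - (5 + M)/(3 + M))
(49 + P(7, -7))**2 = (49 + (-5 - 1*(-7) - 2*(-7)*(3 - 7))/(3 - 7))**2 = (49 + (-5 + 7 - 2*(-7)*(-4))/(-4))**2 = (49 - (-5 + 7 - 56)/4)**2 = (49 - 1/4*(-54))**2 = (49 + 27/2)**2 = (125/2)**2 = 15625/4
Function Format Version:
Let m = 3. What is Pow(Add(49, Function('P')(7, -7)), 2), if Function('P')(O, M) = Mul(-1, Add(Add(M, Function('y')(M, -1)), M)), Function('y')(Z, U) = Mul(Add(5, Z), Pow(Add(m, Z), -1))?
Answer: Rational(15625, 4) ≈ 3906.3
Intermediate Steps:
Function('y')(Z, U) = Mul(Pow(Add(3, Z), -1), Add(5, Z)) (Function('y')(Z, U) = Mul(Add(5, Z), Pow(Add(3, Z), -1)) = Mul(Pow(Add(3, Z), -1), Add(5, Z)))
Function('P')(O, M) = Add(Mul(-2, M), Mul(-1, Pow(Add(3, M), -1), Add(5, M))) (Function('P')(O, M) = Mul(-1, Add(Add(M, Mul(Pow(Add(3, M), -1), Add(5, M))), M)) = Mul(-1, Add(Mul(2, M), Mul(Pow(Add(3, M), -1), Add(5, M)))) = Add(Mul(-2, M), Mul(-1, Pow(Add(3, M), -1), Add(5, M))))
Pow(Add(49, Function('P')(7, -7)), 2) = Pow(Add(49, Mul(Pow(Add(3, -7), -1), Add(-5, Mul(-1, -7), Mul(-2, -7, Add(3, -7))))), 2) = Pow(Add(49, Mul(Pow(-4, -1), Add(-5, 7, Mul(-2, -7, -4)))), 2) = Pow(Add(49, Mul(Rational(-1, 4), Add(-5, 7, -56))), 2) = Pow(Add(49, Mul(Rational(-1, 4), -54)), 2) = Pow(Add(49, Rational(27, 2)), 2) = Pow(Rational(125, 2), 2) = Rational(15625, 4)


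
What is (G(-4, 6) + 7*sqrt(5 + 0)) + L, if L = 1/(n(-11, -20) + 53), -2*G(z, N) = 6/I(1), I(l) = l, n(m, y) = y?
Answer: -98/33 + 7*sqrt(5) ≈ 12.683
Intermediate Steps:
G(z, N) = -3 (G(z, N) = -3/1 = -3)
L = 1/33 (L = 1/(-20 + 53) = 1/33 ≈ 0.030303)
(G(-4, 6) + 7*sqrt(5 + 0)) + L = (-3 + 7*sqrt(5 + 0)) + 1/33 = (-3 + 7*sqrt(5)) + 1/33 = -98/33 + 7*sqrt(5)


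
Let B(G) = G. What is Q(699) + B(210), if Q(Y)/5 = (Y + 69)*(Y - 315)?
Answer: 1474770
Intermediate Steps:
Q(Y) = 5*(-315 + Y)*(69 + Y) (Q(Y) = 5*((Y + 69)*(Y - 315)) = 5*((69 + Y)*(-315 + Y)) = 5*((-315 + Y)*(69 + Y)) = 5*(-315 + Y)*(69 + Y))
Q(699) + B(210) = (-108675 - 1230*699 + 5*699²) + 210 = (-108675 - 859770 + 5*488601) + 210 = (-108675 - 859770 + 2443005) + 210 = 1474560 + 210 = 1474770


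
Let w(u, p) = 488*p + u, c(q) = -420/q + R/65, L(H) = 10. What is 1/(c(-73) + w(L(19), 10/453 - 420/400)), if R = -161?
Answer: -2149485/1049702873 ≈ -0.0020477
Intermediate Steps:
c(q) = -161/65 - 420/q (c(q) = -420/q - 161/65 = -161/65 - 420/q)
w(u, p) = u + 488*p
1/(c(-73) + w(L(19), 10/453 - 420/400)) = 1/((-161/65 - 420/(-73)) + (10 + 488*(10/453 - 420/400))) = 1/((-161/65 - 420*(-1/73)) + (10 + 488*(10*(1/453) - 420*1/400))) = 1/((-161/65 + 420/73) + (10 + 488*(10/453 - 21/20))) = 1/(15547/4745 + (10 + 488*(-9313/9060))) = 1/(15547/4745 + (10 - 1136186/2265)) = 1/(15547/4745 - 1113536/2265) = 1/(-1049702873/2149485) = -2149485/1049702873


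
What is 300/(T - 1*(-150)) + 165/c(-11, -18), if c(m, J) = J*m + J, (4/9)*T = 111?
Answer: 10663/6396 ≈ 1.6671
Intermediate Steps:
T = 999/4 (T = (9/4)*111 = 999/4 ≈ 249.75)
c(m, J) = J + J*m
300/(T - 1*(-150)) + 165/c(-11, -18) = 300/(999/4 - 1*(-150)) + 165/((-18*(1 - 11))) = 300/(999/4 + 150) + 165/((-18*(-10))) = 300/(1599/4) + 165/180 = 300*(4/1599) + 165*(1/180) = 400/533 + 11/12 = 10663/6396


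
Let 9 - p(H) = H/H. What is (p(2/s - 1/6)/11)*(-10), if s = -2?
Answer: -80/11 ≈ -7.2727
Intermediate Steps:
p(H) = 8 (p(H) = 9 - H/H = 9 - 1*1 = 9 - 1 = 8)
(p(2/s - 1/6)/11)*(-10) = (8/11)*(-10) = -80/11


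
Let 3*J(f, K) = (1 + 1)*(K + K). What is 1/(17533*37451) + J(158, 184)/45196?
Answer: 120819656369/22257732298551 ≈ 0.0054282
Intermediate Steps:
J(f, K) = 4*K/3 (J(f, K) = ((1 + 1)*(K + K))/3 = (2*(2*K))/3 = (4*K)/3 = 4*K/3)
1/(17533*37451) + J(158, 184)/45196 = 1/(17533*37451) + ((4/3)*184)/45196 = (1/17533)*(1/37451) + (736/3)*(1/45196) = 1/656628383 + 184/33897 = 120819656369/22257732298551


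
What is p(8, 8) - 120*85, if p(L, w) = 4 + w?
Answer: -10188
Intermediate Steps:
p(8, 8) - 120*85 = (4 + 8) - 120*85 = 12 - 10200 = -10188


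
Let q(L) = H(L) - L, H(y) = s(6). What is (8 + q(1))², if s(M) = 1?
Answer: 64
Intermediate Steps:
H(y) = 1
q(L) = 1 - L
(8 + q(1))² = (8 + (1 - 1*1))² = (8 + (1 - 1))² = (8 + 0)² = 8² = 64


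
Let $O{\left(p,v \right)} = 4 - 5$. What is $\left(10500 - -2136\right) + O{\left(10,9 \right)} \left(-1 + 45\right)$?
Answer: $12592$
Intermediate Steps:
$O{\left(p,v \right)} = -1$ ($O{\left(p,v \right)} = 4 - 5 = -1$)
$\left(10500 - -2136\right) + O{\left(10,9 \right)} \left(-1 + 45\right) = \left(10500 - -2136\right) - \left(-1 + 45\right) = \left(10500 + 2136\right) - 44 = 12636 - 44 = 12592$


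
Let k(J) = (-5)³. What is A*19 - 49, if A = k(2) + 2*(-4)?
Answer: -2576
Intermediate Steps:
k(J) = -125
A = -133 (A = -125 + 2*(-4) = -125 - 8 = -133)
A*19 - 49 = -133*19 - 49 = -2527 - 49 = -2576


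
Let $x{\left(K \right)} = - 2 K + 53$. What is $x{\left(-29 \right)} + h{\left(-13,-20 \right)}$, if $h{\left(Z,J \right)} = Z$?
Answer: $98$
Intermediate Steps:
$x{\left(K \right)} = 53 - 2 K$
$x{\left(-29 \right)} + h{\left(-13,-20 \right)} = \left(53 - -58\right) - 13 = \left(53 + 58\right) - 13 = 111 - 13 = 98$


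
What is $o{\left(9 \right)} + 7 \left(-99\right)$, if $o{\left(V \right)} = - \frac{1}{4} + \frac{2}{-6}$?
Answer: $- \frac{8323}{12} \approx -693.58$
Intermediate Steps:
$o{\left(V \right)} = - \frac{7}{12}$ ($o{\left(V \right)} = \left(-1\right) \frac{1}{4} + 2 \left(- \frac{1}{6}\right) = - \frac{1}{4} - \frac{1}{3} = - \frac{7}{12}$)
$o{\left(9 \right)} + 7 \left(-99\right) = - \frac{7}{12} + 7 \left(-99\right) = - \frac{7}{12} - 693 = - \frac{8323}{12}$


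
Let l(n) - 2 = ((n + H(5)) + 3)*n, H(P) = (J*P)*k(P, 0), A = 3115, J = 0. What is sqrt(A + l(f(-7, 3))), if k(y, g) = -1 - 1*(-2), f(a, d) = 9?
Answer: 5*sqrt(129) ≈ 56.789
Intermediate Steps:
k(y, g) = 1 (k(y, g) = -1 + 2 = 1)
H(P) = 0 (H(P) = (0*P)*1 = 0*1 = 0)
l(n) = 2 + n*(3 + n) (l(n) = 2 + ((n + 0) + 3)*n = 2 + (n + 3)*n = 2 + (3 + n)*n = 2 + n*(3 + n))
sqrt(A + l(f(-7, 3))) = sqrt(3115 + (2 + 9**2 + 3*9)) = sqrt(3115 + (2 + 81 + 27)) = sqrt(3115 + 110) = sqrt(3225) = 5*sqrt(129)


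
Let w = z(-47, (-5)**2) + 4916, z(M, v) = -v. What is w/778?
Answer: 4891/778 ≈ 6.2866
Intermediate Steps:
w = 4891 (w = -1*(-5)**2 + 4916 = -1*25 + 4916 = -25 + 4916 = 4891)
w/778 = 4891/778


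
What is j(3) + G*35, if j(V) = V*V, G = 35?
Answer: 1234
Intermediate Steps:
j(V) = V**2
j(3) + G*35 = 3**2 + 35*35 = 9 + 1225 = 1234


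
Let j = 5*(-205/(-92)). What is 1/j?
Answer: 92/1025 ≈ 0.089756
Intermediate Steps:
j = 1025/92 (j = 5*(-205*(-1/92)) = 5*(205/92) = 1025/92 ≈ 11.141)
1/j = 1/(1025/92) = 92/1025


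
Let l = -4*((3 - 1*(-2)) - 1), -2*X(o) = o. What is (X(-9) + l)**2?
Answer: 529/4 ≈ 132.25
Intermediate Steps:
X(o) = -o/2
l = -16 (l = -4*((3 + 2) - 1) = -4*(5 - 1) = -4*4 = -16)
(X(-9) + l)**2 = (-1/2*(-9) - 16)**2 = (9/2 - 16)**2 = (-23/2)**2 = 529/4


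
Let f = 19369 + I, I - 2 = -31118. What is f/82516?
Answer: -11747/82516 ≈ -0.14236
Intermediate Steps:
I = -31116 (I = 2 - 31118 = -31116)
f = -11747 (f = 19369 - 31116 = -11747)
f/82516 = -11747/82516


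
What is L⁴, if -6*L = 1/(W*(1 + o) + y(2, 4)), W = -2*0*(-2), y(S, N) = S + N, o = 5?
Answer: 1/1679616 ≈ 5.9537e-7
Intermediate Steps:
y(S, N) = N + S
W = 0 (W = 0*(-2) = 0)
L = -1/36 (L = -1/(6*(0*(1 + 5) + (4 + 2))) = -1/(6*(0*6 + 6)) = -1/(6*(0 + 6)) = -⅙/6 = -⅙*⅙ = -1/36 ≈ -0.027778)
L⁴ = (-1/36)⁴ = 1/1679616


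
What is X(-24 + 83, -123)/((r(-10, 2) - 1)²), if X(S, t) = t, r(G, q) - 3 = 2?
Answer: -123/16 ≈ -7.6875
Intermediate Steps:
r(G, q) = 5 (r(G, q) = 3 + 2 = 5)
X(-24 + 83, -123)/((r(-10, 2) - 1)²) = -123/(5 - 1)² = -123/(4²) = -123/16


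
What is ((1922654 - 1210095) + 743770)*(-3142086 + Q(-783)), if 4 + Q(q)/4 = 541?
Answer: -4572782767602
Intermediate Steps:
Q(q) = 2148 (Q(q) = -16 + 4*541 = -16 + 2164 = 2148)
((1922654 - 1210095) + 743770)*(-3142086 + Q(-783)) = ((1922654 - 1210095) + 743770)*(-3142086 + 2148) = (712559 + 743770)*(-3139938) = 1456329*(-3139938) = -4572782767602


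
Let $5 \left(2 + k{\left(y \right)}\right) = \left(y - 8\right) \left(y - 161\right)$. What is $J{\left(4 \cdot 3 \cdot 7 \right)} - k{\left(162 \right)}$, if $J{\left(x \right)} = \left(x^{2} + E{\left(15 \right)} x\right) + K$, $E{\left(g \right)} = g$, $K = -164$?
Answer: $\frac{40616}{5} \approx 8123.2$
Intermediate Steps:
$k{\left(y \right)} = -2 + \frac{\left(-161 + y\right) \left(-8 + y\right)}{5}$ ($k{\left(y \right)} = -2 + \frac{\left(y - 8\right) \left(y - 161\right)}{5} = -2 + \frac{\left(-8 + y\right) \left(-161 + y\right)}{5} = -2 + \frac{\left(-161 + y\right) \left(-8 + y\right)}{5}$)
$J{\left(x \right)} = -164 + x^{2} + 15 x$ ($J{\left(x \right)} = \left(x^{2} + 15 x\right) - 164 = -164 + x^{2} + 15 x$)
$J{\left(4 \cdot 3 \cdot 7 \right)} - k{\left(162 \right)} = \left(-164 + \left(4 \cdot 3 \cdot 7\right)^{2} + 15 \cdot 4 \cdot 3 \cdot 7\right) - \left(\frac{1278}{5} - \frac{27378}{5} + \frac{162^{2}}{5}\right) = \left(-164 + \left(12 \cdot 7\right)^{2} + 15 \cdot 12 \cdot 7\right) - \left(\frac{1278}{5} - \frac{27378}{5} + \frac{1}{5} \cdot 26244\right) = \left(-164 + 84^{2} + 15 \cdot 84\right) - \left(\frac{1278}{5} - \frac{27378}{5} + \frac{26244}{5}\right) = \left(-164 + 7056 + 1260\right) - \frac{144}{5} = 8152 - \frac{144}{5} = \frac{40616}{5}$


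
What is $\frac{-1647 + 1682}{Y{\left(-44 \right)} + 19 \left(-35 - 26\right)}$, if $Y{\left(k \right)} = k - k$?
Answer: $- \frac{35}{1159} \approx -0.030198$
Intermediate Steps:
$Y{\left(k \right)} = 0$
$\frac{-1647 + 1682}{Y{\left(-44 \right)} + 19 \left(-35 - 26\right)} = \frac{-1647 + 1682}{0 + 19 \left(-35 - 26\right)} = \frac{35}{0 + 19 \left(-61\right)} = \frac{35}{0 - 1159} = \frac{35}{-1159} = 35 \left(- \frac{1}{1159}\right) = - \frac{35}{1159}$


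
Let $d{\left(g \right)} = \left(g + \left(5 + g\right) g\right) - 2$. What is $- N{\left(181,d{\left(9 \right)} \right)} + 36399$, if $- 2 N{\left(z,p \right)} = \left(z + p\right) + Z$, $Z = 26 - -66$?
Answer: $36602$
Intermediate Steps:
$d{\left(g \right)} = -2 + g + g \left(5 + g\right)$ ($d{\left(g \right)} = \left(g + g \left(5 + g\right)\right) - 2 = -2 + g + g \left(5 + g\right)$)
$Z = 92$ ($Z = 26 + 66 = 92$)
$N{\left(z,p \right)} = -46 - \frac{p}{2} - \frac{z}{2}$ ($N{\left(z,p \right)} = - \frac{\left(z + p\right) + 92}{2} = - \frac{\left(p + z\right) + 92}{2} = - \frac{92 + p + z}{2} = -46 - \frac{p}{2} - \frac{z}{2}$)
$- N{\left(181,d{\left(9 \right)} \right)} + 36399 = - (-46 - \frac{-2 + 9^{2} + 6 \cdot 9}{2} - \frac{181}{2}) + 36399 = - (-46 - \frac{-2 + 81 + 54}{2} - \frac{181}{2}) + 36399 = - (-46 - \frac{133}{2} - \frac{181}{2}) + 36399 = \left(-1\right) \left(-203\right) + 36399 = 203 + 36399 = 36602$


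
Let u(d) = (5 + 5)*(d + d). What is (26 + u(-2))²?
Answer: 196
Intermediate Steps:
u(d) = 20*d (u(d) = 10*(2*d) = 20*d)
(26 + u(-2))² = (26 + 20*(-2))² = (26 - 40)² = (-14)² = 196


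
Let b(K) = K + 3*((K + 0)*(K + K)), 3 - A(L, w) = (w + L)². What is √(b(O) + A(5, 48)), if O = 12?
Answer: I*√1930 ≈ 43.932*I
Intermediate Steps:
A(L, w) = 3 - (L + w)² (A(L, w) = 3 - (w + L)² = 3 - (L + w)²)
b(K) = K + 6*K² (b(K) = K + 3*(K*(2*K)) = K + 3*(2*K²) = K + 6*K²)
√(b(O) + A(5, 48)) = √(12*(1 + 6*12) + (3 - (5 + 48)²)) = √(12*(1 + 72) + (3 - 1*53²)) = √(12*73 + (3 - 1*2809)) = √(876 + (3 - 2809)) = √(876 - 2806) = √(-1930) = I*√1930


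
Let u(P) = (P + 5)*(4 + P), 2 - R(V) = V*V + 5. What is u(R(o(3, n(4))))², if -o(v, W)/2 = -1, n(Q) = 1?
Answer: 36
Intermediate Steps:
o(v, W) = 2 (o(v, W) = -2*(-1) = 2)
R(V) = -3 - V² (R(V) = 2 - (V*V + 5) = 2 - (V² + 5) = 2 - (5 + V²) = 2 + (-5 - V²) = -3 - V²)
u(P) = (4 + P)*(5 + P) (u(P) = (5 + P)*(4 + P) = (4 + P)*(5 + P))
u(R(o(3, n(4))))² = (20 + (-3 - 1*2²)² + 9*(-3 - 1*2²))² = (20 + (-3 - 1*4)² + 9*(-3 - 1*4))² = (20 + (-3 - 4)² + 9*(-3 - 4))² = (20 + (-7)² + 9*(-7))² = (20 + 49 - 63)² = 6² = 36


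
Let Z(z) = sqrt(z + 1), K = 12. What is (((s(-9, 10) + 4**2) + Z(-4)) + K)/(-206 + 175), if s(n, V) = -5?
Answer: -23/31 - I*sqrt(3)/31 ≈ -0.74194 - 0.055873*I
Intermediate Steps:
Z(z) = sqrt(1 + z)
(((s(-9, 10) + 4**2) + Z(-4)) + K)/(-206 + 175) = (((-5 + 4**2) + sqrt(1 - 4)) + 12)/(-206 + 175) = (((-5 + 16) + sqrt(-3)) + 12)/(-31) = ((11 + I*sqrt(3)) + 12)*(-1/31) = (23 + I*sqrt(3))*(-1/31) = -23/31 - I*sqrt(3)/31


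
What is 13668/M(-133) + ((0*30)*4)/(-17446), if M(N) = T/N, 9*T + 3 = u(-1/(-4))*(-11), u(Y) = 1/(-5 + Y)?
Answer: 310851324/13 ≈ 2.3912e+7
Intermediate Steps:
T = -13/171 (T = -⅓ + (-11/(-5 - 1/(-4)))/9 = -⅓ + (-11/(-5 - 1*(-¼)))/9 = -⅓ + (-11/(-5 + ¼))/9 = -⅓ + (-11/(-19/4))/9 = -⅓ + (-4/19*(-11))/9 = -⅓ + (⅑)*(44/19) = -⅓ + 44/171 = -13/171 ≈ -0.076023)
M(N) = -13/(171*N)
13668/M(-133) + ((0*30)*4)/(-17446) = 13668/((-13/171/(-133))) + ((0*30)*4)/(-17446) = 13668/((-13/171*(-1/133))) + (0*4)*(-1/17446) = 13668/(13/22743) + 0*(-1/17446) = 13668*(22743/13) + 0 = 310851324/13 + 0 = 310851324/13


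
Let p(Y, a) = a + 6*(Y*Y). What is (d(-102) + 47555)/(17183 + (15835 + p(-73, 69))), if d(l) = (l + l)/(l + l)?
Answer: 5284/7229 ≈ 0.73094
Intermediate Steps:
d(l) = 1 (d(l) = (2*l)/((2*l)) = (2*l)*(1/(2*l)) = 1)
p(Y, a) = a + 6*Y**2
(d(-102) + 47555)/(17183 + (15835 + p(-73, 69))) = (1 + 47555)/(17183 + (15835 + (69 + 6*(-73)**2))) = 47556/(17183 + (15835 + (69 + 6*5329))) = 47556/(17183 + (15835 + (69 + 31974))) = 47556/(17183 + (15835 + 32043)) = 47556/(17183 + 47878) = 47556/65061 = 47556*(1/65061) = 5284/7229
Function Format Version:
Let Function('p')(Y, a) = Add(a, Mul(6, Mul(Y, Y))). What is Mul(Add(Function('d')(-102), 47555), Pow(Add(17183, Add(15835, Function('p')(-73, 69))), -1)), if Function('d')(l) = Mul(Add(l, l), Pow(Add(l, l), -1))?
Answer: Rational(5284, 7229) ≈ 0.73094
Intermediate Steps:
Function('d')(l) = 1 (Function('d')(l) = Mul(Mul(2, l), Pow(Mul(2, l), -1)) = Mul(Mul(2, l), Mul(Rational(1, 2), Pow(l, -1))) = 1)
Function('p')(Y, a) = Add(a, Mul(6, Pow(Y, 2)))
Mul(Add(Function('d')(-102), 47555), Pow(Add(17183, Add(15835, Function('p')(-73, 69))), -1)) = Mul(Add(1, 47555), Pow(Add(17183, Add(15835, Add(69, Mul(6, Pow(-73, 2))))), -1)) = Mul(47556, Pow(Add(17183, Add(15835, Add(69, Mul(6, 5329)))), -1)) = Mul(47556, Pow(Add(17183, Add(15835, Add(69, 31974))), -1)) = Mul(47556, Pow(Add(17183, Add(15835, 32043)), -1)) = Mul(47556, Pow(Add(17183, 47878), -1)) = Mul(47556, Pow(65061, -1)) = Mul(47556, Rational(1, 65061)) = Rational(5284, 7229)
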